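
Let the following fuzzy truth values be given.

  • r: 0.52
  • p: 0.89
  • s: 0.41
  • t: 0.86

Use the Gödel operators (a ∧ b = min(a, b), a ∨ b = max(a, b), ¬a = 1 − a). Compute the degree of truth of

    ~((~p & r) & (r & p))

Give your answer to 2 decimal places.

~p = 1 − 0.89 = 0.11
~p & r = min(a, b) on (0.11, 0.52) = 0.11
r & p = min(a, b) on (0.52, 0.89) = 0.52
(~p & r) & (r & p) = min(a, b) on (0.11, 0.52) = 0.11
~((~p & r) & (r & p)) = 1 − 0.11 = 0.89

0.89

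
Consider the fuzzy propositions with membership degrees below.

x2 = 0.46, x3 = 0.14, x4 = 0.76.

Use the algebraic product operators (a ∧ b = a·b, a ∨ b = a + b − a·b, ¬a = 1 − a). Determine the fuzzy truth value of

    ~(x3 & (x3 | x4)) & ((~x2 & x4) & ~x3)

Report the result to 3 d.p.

x3 | x4 = a + b − a·b on (0.1400, 0.7600) = 0.7936
x3 & (x3 | x4) = a·b on (0.1400, 0.7936) = 0.1111
~(x3 & (x3 | x4)) = 1 − 0.1111 = 0.8889
~x2 = 1 − 0.4600 = 0.5400
~x2 & x4 = a·b on (0.5400, 0.7600) = 0.4104
~x3 = 1 − 0.1400 = 0.8600
(~x2 & x4) & ~x3 = a·b on (0.4104, 0.8600) = 0.3529
~(x3 & (x3 | x4)) & ((~x2 & x4) & ~x3) = a·b on (0.8889, 0.3529) = 0.3137

0.314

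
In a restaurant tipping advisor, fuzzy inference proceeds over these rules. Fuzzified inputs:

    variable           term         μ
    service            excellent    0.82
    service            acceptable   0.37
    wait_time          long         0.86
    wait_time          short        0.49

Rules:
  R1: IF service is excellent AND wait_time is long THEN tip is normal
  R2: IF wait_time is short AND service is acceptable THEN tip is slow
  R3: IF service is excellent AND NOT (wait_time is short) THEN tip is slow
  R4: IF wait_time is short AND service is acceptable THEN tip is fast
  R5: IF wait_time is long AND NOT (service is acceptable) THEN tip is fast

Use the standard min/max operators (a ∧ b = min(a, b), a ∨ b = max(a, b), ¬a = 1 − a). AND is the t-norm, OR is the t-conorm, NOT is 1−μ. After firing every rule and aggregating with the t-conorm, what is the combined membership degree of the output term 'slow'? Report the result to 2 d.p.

R1: excellent=0.82, long=0.86; AND[min(a, b)] → w = 0.82
R2: short=0.49, acceptable=0.37; AND[min(a, b)] → w = 0.37
R3: excellent=0.82, ¬short=1−0.49=0.51; AND[min(a, b)] → w = 0.51
R4: short=0.49, acceptable=0.37; AND[min(a, b)] → w = 0.37
R5: long=0.86, ¬acceptable=1−0.37=0.63; AND[min(a, b)] → w = 0.63
Rules with consequent 'slow': {R2, R3} → strengths 0.37, 0.51
Aggregate via t-conorm [max(a, b)]: 0.51

0.51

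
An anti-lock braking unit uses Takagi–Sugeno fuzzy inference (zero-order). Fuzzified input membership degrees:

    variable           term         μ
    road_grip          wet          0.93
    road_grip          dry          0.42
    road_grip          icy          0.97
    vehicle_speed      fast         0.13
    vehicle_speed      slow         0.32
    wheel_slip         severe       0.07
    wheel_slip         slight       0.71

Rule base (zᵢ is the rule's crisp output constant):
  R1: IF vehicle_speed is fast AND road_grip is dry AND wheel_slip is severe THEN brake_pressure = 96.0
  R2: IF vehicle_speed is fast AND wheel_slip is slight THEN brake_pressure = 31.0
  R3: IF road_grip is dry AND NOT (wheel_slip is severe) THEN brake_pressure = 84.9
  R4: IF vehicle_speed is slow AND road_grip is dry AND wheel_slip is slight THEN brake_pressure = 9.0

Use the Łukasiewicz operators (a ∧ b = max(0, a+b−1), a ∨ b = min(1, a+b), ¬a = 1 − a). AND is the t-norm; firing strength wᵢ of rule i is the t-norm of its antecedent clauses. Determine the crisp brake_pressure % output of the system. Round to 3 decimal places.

R1 (z=96.0): fast=0.13, dry=0.42, severe=0.07; AND[max(0, a+b−1)] → w = 0.00
R2 (z=31.0): fast=0.13, slight=0.71; AND[max(0, a+b−1)] → w = 0.00
R3 (z=84.9): dry=0.42, ¬severe=1−0.07=0.93; AND[max(0, a+b−1)] → w = 0.35
R4 (z=9.0): slow=0.32, dry=0.42, slight=0.71; AND[max(0, a+b−1)] → w = 0.00
Weighted average = (0.00·96.0 + 0.00·31.0 + 0.35·84.9 + 0.00·9.0) / (0.00 + 0.00 + 0.35 + 0.00)
  = 29.7150 / 0.3500 = 84.900

84.900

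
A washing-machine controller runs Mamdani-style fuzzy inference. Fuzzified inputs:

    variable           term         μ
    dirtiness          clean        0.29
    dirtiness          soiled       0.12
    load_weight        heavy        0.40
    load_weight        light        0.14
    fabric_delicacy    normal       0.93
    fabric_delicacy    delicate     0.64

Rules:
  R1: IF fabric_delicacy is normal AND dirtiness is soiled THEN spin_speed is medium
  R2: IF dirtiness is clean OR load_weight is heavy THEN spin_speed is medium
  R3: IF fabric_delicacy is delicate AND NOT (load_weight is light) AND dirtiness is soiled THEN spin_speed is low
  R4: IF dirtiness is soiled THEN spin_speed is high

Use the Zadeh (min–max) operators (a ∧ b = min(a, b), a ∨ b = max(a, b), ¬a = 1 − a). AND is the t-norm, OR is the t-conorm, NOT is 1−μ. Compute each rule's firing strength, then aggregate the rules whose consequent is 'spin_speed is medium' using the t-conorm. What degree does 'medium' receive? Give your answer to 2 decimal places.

0.40

R1: normal=0.93, soiled=0.12; AND[min(a, b)] → w = 0.12
R2: clean=0.29, heavy=0.40; OR[max(a, b)] → w = 0.40
R3: delicate=0.64, ¬light=1−0.14=0.86, soiled=0.12; AND[min(a, b)] → w = 0.12
R4: soiled=0.12 → w = 0.12
Rules with consequent 'medium': {R1, R2} → strengths 0.12, 0.40
Aggregate via t-conorm [max(a, b)]: 0.40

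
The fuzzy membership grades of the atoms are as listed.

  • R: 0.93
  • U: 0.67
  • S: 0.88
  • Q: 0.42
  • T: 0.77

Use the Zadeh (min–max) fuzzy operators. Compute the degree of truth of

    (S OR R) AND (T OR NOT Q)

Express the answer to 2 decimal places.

S OR R = max(a, b) on (0.88, 0.93) = 0.93
NOT Q = 1 − 0.42 = 0.58
T OR NOT Q = max(a, b) on (0.77, 0.58) = 0.77
(S OR R) AND (T OR NOT Q) = min(a, b) on (0.93, 0.77) = 0.77

0.77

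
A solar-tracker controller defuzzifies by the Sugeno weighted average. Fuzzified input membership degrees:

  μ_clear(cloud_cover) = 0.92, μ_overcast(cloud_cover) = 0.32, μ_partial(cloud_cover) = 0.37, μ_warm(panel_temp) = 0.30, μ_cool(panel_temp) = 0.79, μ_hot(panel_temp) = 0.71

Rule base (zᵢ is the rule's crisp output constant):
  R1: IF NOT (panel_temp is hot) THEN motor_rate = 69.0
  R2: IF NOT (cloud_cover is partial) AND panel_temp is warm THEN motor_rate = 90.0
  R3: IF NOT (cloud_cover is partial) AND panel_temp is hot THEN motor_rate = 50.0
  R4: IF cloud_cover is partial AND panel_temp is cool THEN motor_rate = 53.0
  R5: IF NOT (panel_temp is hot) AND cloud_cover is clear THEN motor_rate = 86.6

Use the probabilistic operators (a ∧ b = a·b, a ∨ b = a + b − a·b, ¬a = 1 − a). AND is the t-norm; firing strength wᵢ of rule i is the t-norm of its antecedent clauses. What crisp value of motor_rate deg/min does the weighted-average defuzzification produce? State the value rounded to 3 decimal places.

R1 (z=69.0): ¬hot=1−0.71=0.29 → w = 0.2900
R2 (z=90.0): ¬partial=1−0.37=0.63, warm=0.30; AND[a·b] → w = 0.1890
R3 (z=50.0): ¬partial=1−0.37=0.63, hot=0.71; AND[a·b] → w = 0.4473
R4 (z=53.0): partial=0.37, cool=0.79; AND[a·b] → w = 0.2923
R5 (z=86.6): ¬hot=1−0.71=0.29, clear=0.92; AND[a·b] → w = 0.2668
Weighted average = (0.2900·69.0 + 0.1890·90.0 + 0.4473·50.0 + 0.2923·53.0 + 0.2668·86.6) / (0.2900 + 0.1890 + 0.4473 + 0.2923 + 0.2668)
  = 97.9818 / 1.4854 = 65.963

65.963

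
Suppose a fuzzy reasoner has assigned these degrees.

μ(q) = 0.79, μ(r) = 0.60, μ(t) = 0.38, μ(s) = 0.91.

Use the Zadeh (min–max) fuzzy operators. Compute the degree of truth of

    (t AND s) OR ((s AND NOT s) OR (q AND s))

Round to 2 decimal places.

t AND s = min(a, b) on (0.38, 0.91) = 0.38
NOT s = 1 − 0.91 = 0.09
s AND NOT s = min(a, b) on (0.91, 0.09) = 0.09
q AND s = min(a, b) on (0.79, 0.91) = 0.79
(s AND NOT s) OR (q AND s) = max(a, b) on (0.09, 0.79) = 0.79
(t AND s) OR ((s AND NOT s) OR (q AND s)) = max(a, b) on (0.38, 0.79) = 0.79

0.79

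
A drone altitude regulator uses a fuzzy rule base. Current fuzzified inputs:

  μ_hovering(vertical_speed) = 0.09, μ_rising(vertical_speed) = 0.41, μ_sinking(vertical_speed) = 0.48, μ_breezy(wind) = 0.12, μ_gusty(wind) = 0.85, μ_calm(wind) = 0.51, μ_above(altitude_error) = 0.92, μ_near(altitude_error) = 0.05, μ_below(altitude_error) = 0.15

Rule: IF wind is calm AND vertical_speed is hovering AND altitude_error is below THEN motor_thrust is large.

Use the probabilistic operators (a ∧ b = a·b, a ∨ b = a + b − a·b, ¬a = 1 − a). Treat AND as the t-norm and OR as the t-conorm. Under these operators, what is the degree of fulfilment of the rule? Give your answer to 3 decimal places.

0.007

firing strength: calm=0.51, hovering=0.09, below=0.15; AND[a·b] → w = 0.0069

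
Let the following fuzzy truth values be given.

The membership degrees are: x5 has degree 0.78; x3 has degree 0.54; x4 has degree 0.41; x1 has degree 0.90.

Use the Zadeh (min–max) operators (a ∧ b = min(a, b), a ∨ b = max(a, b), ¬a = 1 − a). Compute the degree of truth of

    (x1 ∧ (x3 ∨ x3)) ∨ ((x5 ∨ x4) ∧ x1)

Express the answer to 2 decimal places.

0.78

x3 ∨ x3 = max(a, b) on (0.54, 0.54) = 0.54
x1 ∧ (x3 ∨ x3) = min(a, b) on (0.90, 0.54) = 0.54
x5 ∨ x4 = max(a, b) on (0.78, 0.41) = 0.78
(x5 ∨ x4) ∧ x1 = min(a, b) on (0.78, 0.90) = 0.78
(x1 ∧ (x3 ∨ x3)) ∨ ((x5 ∨ x4) ∧ x1) = max(a, b) on (0.54, 0.78) = 0.78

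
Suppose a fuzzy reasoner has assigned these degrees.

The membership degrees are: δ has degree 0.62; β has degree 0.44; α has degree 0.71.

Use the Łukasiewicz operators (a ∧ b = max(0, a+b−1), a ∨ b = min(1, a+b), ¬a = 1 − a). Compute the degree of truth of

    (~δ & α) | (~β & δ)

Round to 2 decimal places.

0.27

~δ = 1 − 0.62 = 0.38
~δ & α = max(0, a+b−1) on (0.38, 0.71) = 0.09
~β = 1 − 0.44 = 0.56
~β & δ = max(0, a+b−1) on (0.56, 0.62) = 0.18
(~δ & α) | (~β & δ) = min(1, a+b) on (0.09, 0.18) = 0.27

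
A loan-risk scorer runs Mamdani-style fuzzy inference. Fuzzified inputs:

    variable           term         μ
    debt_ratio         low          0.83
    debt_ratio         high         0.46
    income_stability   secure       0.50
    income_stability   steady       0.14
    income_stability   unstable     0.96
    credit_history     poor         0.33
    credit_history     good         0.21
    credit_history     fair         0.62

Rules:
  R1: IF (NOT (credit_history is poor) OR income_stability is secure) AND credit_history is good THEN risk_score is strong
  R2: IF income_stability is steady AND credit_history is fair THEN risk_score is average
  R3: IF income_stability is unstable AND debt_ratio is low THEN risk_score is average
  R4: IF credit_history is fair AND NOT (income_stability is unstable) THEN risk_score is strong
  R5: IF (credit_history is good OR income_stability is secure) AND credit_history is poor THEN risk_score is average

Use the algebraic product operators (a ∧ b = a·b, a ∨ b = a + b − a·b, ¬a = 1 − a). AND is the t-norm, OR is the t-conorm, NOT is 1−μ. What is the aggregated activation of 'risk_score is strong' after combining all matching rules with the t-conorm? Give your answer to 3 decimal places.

R1: (¬poor=1−0.33=0.67 OR secure=0.50) = 0.8350; AND[a·b] with good=0.21 → w = 0.1753
R2: steady=0.14, fair=0.62; AND[a·b] → w = 0.0868
R3: unstable=0.96, low=0.83; AND[a·b] → w = 0.7968
R4: fair=0.62, ¬unstable=1−0.96=0.04; AND[a·b] → w = 0.0248
R5: (good=0.21 OR secure=0.50) = 0.6050; AND[a·b] with poor=0.33 → w = 0.1996
Rules with consequent 'strong': {R1, R4} → strengths 0.1753, 0.0248
Aggregate via t-conorm [a + b − a·b]: 0.1958

0.196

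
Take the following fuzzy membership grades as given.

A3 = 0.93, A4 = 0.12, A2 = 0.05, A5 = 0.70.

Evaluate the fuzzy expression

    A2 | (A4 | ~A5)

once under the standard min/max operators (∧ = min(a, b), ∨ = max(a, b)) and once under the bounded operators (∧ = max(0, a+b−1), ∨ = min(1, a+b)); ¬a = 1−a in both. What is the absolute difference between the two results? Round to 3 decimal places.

0.170

Under standard min/max:
  ~A5 = 1 − 0.70 = 0.30
  A4 | ~A5 = max(a, b) on (0.12, 0.30) = 0.30
  A2 | (A4 | ~A5) = max(a, b) on (0.05, 0.30) = 0.30
  → value = 0.3000
Under bounded:
  ~A5 = 1 − 0.70 = 0.30
  A4 | ~A5 = min(1, a+b) on (0.12, 0.30) = 0.42
  A2 | (A4 | ~A5) = min(1, a+b) on (0.05, 0.42) = 0.47
  → value = 0.4700
|0.3000 − 0.4700| = 0.170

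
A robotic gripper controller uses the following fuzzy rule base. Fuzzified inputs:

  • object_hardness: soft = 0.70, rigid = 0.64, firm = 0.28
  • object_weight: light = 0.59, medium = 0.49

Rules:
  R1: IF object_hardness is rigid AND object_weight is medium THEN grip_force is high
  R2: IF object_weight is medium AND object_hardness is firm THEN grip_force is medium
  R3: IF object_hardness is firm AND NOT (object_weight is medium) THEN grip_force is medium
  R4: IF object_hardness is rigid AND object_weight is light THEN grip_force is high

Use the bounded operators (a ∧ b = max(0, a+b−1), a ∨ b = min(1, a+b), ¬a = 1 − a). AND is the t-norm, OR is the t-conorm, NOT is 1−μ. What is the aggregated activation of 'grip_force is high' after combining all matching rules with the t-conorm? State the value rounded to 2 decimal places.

R1: rigid=0.64, medium=0.49; AND[max(0, a+b−1)] → w = 0.13
R2: medium=0.49, firm=0.28; AND[max(0, a+b−1)] → w = 0.00
R3: firm=0.28, ¬medium=1−0.49=0.51; AND[max(0, a+b−1)] → w = 0.00
R4: rigid=0.64, light=0.59; AND[max(0, a+b−1)] → w = 0.23
Rules with consequent 'high': {R1, R4} → strengths 0.13, 0.23
Aggregate via t-conorm [min(1, a+b)]: 0.36

0.36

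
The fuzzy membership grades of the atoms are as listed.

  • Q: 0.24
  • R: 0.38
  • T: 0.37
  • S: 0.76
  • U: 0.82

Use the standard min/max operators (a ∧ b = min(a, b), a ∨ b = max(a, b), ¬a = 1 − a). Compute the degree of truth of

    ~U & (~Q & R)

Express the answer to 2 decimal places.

0.18

~U = 1 − 0.82 = 0.18
~Q = 1 − 0.24 = 0.76
~Q & R = min(a, b) on (0.76, 0.38) = 0.38
~U & (~Q & R) = min(a, b) on (0.18, 0.38) = 0.18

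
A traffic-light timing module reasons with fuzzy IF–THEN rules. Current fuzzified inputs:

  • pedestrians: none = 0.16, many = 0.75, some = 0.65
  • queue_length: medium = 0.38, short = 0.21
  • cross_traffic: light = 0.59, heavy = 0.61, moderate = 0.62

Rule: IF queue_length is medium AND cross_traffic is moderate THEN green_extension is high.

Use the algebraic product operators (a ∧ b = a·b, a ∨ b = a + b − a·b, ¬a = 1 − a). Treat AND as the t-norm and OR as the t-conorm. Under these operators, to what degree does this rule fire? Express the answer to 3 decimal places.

firing strength: medium=0.38, moderate=0.62; AND[a·b] → w = 0.2356

0.236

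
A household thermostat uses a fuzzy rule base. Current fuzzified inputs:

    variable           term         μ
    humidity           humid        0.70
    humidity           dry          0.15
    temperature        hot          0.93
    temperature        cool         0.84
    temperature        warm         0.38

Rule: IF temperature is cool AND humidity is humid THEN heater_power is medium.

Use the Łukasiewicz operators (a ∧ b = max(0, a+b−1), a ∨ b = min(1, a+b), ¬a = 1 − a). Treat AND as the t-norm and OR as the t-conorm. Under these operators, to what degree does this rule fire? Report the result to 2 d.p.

firing strength: cool=0.84, humid=0.70; AND[max(0, a+b−1)] → w = 0.54

0.54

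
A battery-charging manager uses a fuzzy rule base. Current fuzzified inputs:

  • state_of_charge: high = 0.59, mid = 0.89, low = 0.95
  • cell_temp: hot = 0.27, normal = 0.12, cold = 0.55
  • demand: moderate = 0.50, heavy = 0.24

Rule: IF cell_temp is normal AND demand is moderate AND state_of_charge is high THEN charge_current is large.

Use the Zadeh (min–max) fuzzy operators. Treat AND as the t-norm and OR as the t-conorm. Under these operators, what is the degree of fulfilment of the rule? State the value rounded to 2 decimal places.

0.12

firing strength: normal=0.12, moderate=0.50, high=0.59; AND[min(a, b)] → w = 0.12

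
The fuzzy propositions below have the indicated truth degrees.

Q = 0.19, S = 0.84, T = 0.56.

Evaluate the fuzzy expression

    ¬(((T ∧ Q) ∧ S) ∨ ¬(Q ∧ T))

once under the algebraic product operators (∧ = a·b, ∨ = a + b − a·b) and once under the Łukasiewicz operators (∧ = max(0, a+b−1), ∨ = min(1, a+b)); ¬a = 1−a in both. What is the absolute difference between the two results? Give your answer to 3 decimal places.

0.097

Under algebraic product:
  T ∧ Q = a·b on (0.5600, 0.1900) = 0.1064
  (T ∧ Q) ∧ S = a·b on (0.1064, 0.8400) = 0.0894
  Q ∧ T = a·b on (0.1900, 0.5600) = 0.1064
  ¬(Q ∧ T) = 1 − 0.1064 = 0.8936
  ((T ∧ Q) ∧ S) ∨ ¬(Q ∧ T) = a + b − a·b on (0.0894, 0.8936) = 0.9031
  ¬(((T ∧ Q) ∧ S) ∨ ¬(Q ∧ T)) = 1 − 0.9031 = 0.0969
  → value = 0.0969
Under Łukasiewicz:
  T ∧ Q = max(0, a+b−1) on (0.56, 0.19) = 0.00
  (T ∧ Q) ∧ S = max(0, a+b−1) on (0.00, 0.84) = 0.00
  Q ∧ T = max(0, a+b−1) on (0.19, 0.56) = 0.00
  ¬(Q ∧ T) = 1 − 0.00 = 1.00
  ((T ∧ Q) ∧ S) ∨ ¬(Q ∧ T) = min(1, a+b) on (0.00, 1.00) = 1.00
  ¬(((T ∧ Q) ∧ S) ∨ ¬(Q ∧ T)) = 1 − 1.00 = 0.00
  → value = 0.0000
|0.0969 − 0.0000| = 0.097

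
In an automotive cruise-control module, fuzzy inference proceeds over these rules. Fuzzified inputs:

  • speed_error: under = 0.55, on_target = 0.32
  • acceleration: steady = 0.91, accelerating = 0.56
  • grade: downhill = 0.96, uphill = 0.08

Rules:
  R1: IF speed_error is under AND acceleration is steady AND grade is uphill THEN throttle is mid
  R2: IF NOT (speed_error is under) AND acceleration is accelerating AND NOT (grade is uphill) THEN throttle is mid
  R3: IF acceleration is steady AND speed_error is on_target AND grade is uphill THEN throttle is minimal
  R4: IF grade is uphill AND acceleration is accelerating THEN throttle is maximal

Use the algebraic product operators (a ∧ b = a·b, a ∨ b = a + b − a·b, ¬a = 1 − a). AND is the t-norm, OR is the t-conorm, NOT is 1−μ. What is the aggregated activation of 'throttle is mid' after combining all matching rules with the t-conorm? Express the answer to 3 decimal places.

0.263

R1: under=0.55, steady=0.91, uphill=0.08; AND[a·b] → w = 0.0400
R2: ¬under=1−0.55=0.45, accelerating=0.56, ¬uphill=1−0.08=0.92; AND[a·b] → w = 0.2318
R3: steady=0.91, on_target=0.32, uphill=0.08; AND[a·b] → w = 0.0233
R4: uphill=0.08, accelerating=0.56; AND[a·b] → w = 0.0448
Rules with consequent 'mid': {R1, R2} → strengths 0.0400, 0.2318
Aggregate via t-conorm [a + b − a·b]: 0.2626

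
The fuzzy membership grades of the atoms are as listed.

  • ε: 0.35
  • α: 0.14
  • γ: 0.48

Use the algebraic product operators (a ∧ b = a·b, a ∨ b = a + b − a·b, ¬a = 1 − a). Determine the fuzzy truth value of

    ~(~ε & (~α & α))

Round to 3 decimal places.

~ε = 1 − 0.3500 = 0.6500
~α = 1 − 0.1400 = 0.8600
~α & α = a·b on (0.8600, 0.1400) = 0.1204
~ε & (~α & α) = a·b on (0.6500, 0.1204) = 0.0783
~(~ε & (~α & α)) = 1 − 0.0783 = 0.9217

0.922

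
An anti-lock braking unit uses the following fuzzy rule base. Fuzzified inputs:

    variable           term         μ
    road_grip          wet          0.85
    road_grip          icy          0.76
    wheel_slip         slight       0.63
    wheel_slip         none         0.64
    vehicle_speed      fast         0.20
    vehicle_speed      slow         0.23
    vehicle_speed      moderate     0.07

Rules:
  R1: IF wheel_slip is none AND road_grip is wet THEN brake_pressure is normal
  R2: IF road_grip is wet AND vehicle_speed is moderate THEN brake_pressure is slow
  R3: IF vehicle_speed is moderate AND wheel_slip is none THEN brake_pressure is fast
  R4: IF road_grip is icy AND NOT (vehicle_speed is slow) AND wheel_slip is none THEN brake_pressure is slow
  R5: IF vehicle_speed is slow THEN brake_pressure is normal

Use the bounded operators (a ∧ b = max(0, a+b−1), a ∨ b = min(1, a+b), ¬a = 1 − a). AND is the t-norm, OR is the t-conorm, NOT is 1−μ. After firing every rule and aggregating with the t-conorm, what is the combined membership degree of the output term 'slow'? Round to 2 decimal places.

0.17

R1: none=0.64, wet=0.85; AND[max(0, a+b−1)] → w = 0.49
R2: wet=0.85, moderate=0.07; AND[max(0, a+b−1)] → w = 0.00
R3: moderate=0.07, none=0.64; AND[max(0, a+b−1)] → w = 0.00
R4: icy=0.76, ¬slow=1−0.23=0.77, none=0.64; AND[max(0, a+b−1)] → w = 0.17
R5: slow=0.23 → w = 0.23
Rules with consequent 'slow': {R2, R4} → strengths 0.00, 0.17
Aggregate via t-conorm [min(1, a+b)]: 0.17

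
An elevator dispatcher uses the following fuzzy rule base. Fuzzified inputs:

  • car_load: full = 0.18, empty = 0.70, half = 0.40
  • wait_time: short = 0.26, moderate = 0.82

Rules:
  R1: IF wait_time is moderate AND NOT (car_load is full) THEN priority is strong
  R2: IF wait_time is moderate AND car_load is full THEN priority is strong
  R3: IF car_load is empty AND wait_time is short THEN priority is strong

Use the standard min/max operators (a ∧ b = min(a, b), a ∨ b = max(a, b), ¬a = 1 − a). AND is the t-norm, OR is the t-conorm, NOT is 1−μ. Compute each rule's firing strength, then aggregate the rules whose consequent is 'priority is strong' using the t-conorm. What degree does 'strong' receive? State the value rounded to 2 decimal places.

0.82

R1: moderate=0.82, ¬full=1−0.18=0.82; AND[min(a, b)] → w = 0.82
R2: moderate=0.82, full=0.18; AND[min(a, b)] → w = 0.18
R3: empty=0.70, short=0.26; AND[min(a, b)] → w = 0.26
Rules with consequent 'strong': {R1, R2, R3} → strengths 0.82, 0.18, 0.26
Aggregate via t-conorm [max(a, b)]: 0.82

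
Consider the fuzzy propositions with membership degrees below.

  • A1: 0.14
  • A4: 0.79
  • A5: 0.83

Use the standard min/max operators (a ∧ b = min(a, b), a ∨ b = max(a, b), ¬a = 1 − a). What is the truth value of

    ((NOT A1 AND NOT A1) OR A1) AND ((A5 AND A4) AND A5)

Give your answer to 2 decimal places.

0.79

NOT A1 = 1 − 0.14 = 0.86
NOT A1 = 1 − 0.14 = 0.86
NOT A1 AND NOT A1 = min(a, b) on (0.86, 0.86) = 0.86
(NOT A1 AND NOT A1) OR A1 = max(a, b) on (0.86, 0.14) = 0.86
A5 AND A4 = min(a, b) on (0.83, 0.79) = 0.79
(A5 AND A4) AND A5 = min(a, b) on (0.79, 0.83) = 0.79
((NOT A1 AND NOT A1) OR A1) AND ((A5 AND A4) AND A5) = min(a, b) on (0.86, 0.79) = 0.79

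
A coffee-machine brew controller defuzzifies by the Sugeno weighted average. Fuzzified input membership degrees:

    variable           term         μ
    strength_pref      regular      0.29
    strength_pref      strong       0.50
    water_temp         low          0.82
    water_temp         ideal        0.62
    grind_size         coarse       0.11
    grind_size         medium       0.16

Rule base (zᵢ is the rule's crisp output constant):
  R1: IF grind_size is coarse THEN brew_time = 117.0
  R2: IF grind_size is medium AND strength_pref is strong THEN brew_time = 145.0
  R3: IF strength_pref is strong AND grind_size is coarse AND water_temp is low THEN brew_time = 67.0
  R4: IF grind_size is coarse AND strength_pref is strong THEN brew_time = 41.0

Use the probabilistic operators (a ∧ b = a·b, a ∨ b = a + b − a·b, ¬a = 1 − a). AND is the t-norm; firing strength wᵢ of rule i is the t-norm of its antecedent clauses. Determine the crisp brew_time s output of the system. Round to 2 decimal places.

102.54

R1 (z=117.0): coarse=0.11 → w = 0.1100
R2 (z=145.0): medium=0.16, strong=0.50; AND[a·b] → w = 0.0800
R3 (z=67.0): strong=0.50, coarse=0.11, low=0.82; AND[a·b] → w = 0.0451
R4 (z=41.0): coarse=0.11, strong=0.50; AND[a·b] → w = 0.0550
Weighted average = (0.1100·117.0 + 0.0800·145.0 + 0.0451·67.0 + 0.0550·41.0) / (0.1100 + 0.0800 + 0.0451 + 0.0550)
  = 29.7467 / 0.2901 = 102.54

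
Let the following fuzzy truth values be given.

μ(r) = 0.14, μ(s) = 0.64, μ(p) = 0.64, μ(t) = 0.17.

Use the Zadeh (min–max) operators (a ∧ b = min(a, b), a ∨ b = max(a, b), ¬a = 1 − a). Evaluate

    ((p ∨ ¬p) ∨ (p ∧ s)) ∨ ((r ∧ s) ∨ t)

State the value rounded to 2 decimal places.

¬p = 1 − 0.64 = 0.36
p ∨ ¬p = max(a, b) on (0.64, 0.36) = 0.64
p ∧ s = min(a, b) on (0.64, 0.64) = 0.64
(p ∨ ¬p) ∨ (p ∧ s) = max(a, b) on (0.64, 0.64) = 0.64
r ∧ s = min(a, b) on (0.14, 0.64) = 0.14
(r ∧ s) ∨ t = max(a, b) on (0.14, 0.17) = 0.17
((p ∨ ¬p) ∨ (p ∧ s)) ∨ ((r ∧ s) ∨ t) = max(a, b) on (0.64, 0.17) = 0.64

0.64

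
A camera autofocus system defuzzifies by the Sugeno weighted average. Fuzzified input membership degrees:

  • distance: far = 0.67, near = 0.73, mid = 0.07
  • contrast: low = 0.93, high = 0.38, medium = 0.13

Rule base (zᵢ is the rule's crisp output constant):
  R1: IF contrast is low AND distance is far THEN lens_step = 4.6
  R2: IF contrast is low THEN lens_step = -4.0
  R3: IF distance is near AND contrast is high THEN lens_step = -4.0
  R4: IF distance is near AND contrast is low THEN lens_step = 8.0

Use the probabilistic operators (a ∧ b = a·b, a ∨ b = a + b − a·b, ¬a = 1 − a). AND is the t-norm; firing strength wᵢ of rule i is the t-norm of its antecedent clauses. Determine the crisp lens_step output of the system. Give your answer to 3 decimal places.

1.382

R1 (z=4.6): low=0.93, far=0.67; AND[a·b] → w = 0.6231
R2 (z=-4.0): low=0.93 → w = 0.9300
R3 (z=-4.0): near=0.73, high=0.38; AND[a·b] → w = 0.2774
R4 (z=8.0): near=0.73, low=0.93; AND[a·b] → w = 0.6789
Weighted average = (0.6231·4.6 + 0.9300·-4.0 + 0.2774·-4.0 + 0.6789·8.0) / (0.6231 + 0.9300 + 0.2774 + 0.6789)
  = 3.4679 / 2.5094 = 1.382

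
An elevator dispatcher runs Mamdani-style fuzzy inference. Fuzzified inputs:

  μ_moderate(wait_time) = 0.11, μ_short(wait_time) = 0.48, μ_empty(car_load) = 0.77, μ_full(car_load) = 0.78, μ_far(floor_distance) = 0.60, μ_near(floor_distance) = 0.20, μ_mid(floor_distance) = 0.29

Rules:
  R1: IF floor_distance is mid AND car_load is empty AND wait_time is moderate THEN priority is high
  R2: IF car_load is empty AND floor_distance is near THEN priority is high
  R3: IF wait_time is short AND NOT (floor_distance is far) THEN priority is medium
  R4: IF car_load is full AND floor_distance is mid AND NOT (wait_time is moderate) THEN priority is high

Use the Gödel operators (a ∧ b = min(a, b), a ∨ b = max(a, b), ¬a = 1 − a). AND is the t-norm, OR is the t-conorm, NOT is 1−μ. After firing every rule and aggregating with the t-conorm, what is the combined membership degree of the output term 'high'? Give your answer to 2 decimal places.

0.29

R1: mid=0.29, empty=0.77, moderate=0.11; AND[min(a, b)] → w = 0.11
R2: empty=0.77, near=0.20; AND[min(a, b)] → w = 0.20
R3: short=0.48, ¬far=1−0.60=0.40; AND[min(a, b)] → w = 0.40
R4: full=0.78, mid=0.29, ¬moderate=1−0.11=0.89; AND[min(a, b)] → w = 0.29
Rules with consequent 'high': {R1, R2, R4} → strengths 0.11, 0.20, 0.29
Aggregate via t-conorm [max(a, b)]: 0.29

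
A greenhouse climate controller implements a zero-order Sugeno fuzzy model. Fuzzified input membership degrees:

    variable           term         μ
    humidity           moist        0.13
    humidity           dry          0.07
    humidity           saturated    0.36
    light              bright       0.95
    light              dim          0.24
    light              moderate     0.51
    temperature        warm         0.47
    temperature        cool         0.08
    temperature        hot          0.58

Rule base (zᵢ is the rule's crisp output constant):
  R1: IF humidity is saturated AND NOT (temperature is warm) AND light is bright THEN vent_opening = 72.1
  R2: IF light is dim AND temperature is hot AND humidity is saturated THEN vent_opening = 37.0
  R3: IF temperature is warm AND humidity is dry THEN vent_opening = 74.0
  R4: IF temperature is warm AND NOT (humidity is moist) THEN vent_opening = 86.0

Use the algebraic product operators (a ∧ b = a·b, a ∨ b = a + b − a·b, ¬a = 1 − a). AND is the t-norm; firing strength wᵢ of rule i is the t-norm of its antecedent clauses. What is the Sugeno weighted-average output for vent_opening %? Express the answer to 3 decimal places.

R1 (z=72.1): saturated=0.36, ¬warm=1−0.47=0.53, bright=0.95; AND[a·b] → w = 0.1813
R2 (z=37.0): dim=0.24, hot=0.58, saturated=0.36; AND[a·b] → w = 0.0501
R3 (z=74.0): warm=0.47, dry=0.07; AND[a·b] → w = 0.0329
R4 (z=86.0): warm=0.47, ¬moist=1−0.13=0.87; AND[a·b] → w = 0.4089
Weighted average = (0.1813·72.1 + 0.0501·37.0 + 0.0329·74.0 + 0.4089·86.0) / (0.1813 + 0.0501 + 0.0329 + 0.4089)
  = 52.5230 / 0.6732 = 78.023

78.023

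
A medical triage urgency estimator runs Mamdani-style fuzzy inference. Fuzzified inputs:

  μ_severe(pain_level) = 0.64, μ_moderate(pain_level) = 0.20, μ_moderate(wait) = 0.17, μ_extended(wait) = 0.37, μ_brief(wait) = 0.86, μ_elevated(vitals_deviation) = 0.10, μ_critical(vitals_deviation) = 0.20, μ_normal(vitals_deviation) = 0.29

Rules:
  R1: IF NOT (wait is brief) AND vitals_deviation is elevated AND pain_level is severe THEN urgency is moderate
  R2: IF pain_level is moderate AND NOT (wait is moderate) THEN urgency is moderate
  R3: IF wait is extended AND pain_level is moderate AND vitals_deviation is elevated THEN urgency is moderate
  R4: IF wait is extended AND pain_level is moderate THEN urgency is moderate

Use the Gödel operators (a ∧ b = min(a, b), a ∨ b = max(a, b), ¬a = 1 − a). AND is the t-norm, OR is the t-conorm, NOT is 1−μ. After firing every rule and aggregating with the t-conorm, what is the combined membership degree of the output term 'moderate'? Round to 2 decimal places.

0.20

R1: ¬brief=1−0.86=0.14, elevated=0.10, severe=0.64; AND[min(a, b)] → w = 0.10
R2: moderate=0.20, ¬moderate=1−0.17=0.83; AND[min(a, b)] → w = 0.20
R3: extended=0.37, moderate=0.20, elevated=0.10; AND[min(a, b)] → w = 0.10
R4: extended=0.37, moderate=0.20; AND[min(a, b)] → w = 0.20
Rules with consequent 'moderate': {R1, R2, R3, R4} → strengths 0.10, 0.20, 0.10, 0.20
Aggregate via t-conorm [max(a, b)]: 0.20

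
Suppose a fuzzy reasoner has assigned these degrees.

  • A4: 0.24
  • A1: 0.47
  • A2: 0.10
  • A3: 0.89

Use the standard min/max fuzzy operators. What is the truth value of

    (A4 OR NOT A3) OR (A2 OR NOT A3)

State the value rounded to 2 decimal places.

NOT A3 = 1 − 0.89 = 0.11
A4 OR NOT A3 = max(a, b) on (0.24, 0.11) = 0.24
NOT A3 = 1 − 0.89 = 0.11
A2 OR NOT A3 = max(a, b) on (0.10, 0.11) = 0.11
(A4 OR NOT A3) OR (A2 OR NOT A3) = max(a, b) on (0.24, 0.11) = 0.24

0.24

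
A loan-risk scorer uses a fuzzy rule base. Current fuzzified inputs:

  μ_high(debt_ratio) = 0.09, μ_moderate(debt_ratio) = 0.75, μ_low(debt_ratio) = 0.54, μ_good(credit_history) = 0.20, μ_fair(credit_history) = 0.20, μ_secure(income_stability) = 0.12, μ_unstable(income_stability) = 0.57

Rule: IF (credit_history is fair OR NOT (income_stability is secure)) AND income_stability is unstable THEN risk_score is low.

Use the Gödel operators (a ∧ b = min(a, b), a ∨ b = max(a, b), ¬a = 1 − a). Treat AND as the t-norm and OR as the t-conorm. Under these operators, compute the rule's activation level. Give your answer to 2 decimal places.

0.57

firing strength: (fair=0.20 OR ¬secure=1−0.12=0.88) = 0.88; AND[min(a, b)] with unstable=0.57 → w = 0.57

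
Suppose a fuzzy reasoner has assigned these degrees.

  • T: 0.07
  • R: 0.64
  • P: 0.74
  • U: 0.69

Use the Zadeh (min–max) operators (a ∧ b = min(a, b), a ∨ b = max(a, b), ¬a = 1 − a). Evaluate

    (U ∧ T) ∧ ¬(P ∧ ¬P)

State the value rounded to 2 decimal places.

U ∧ T = min(a, b) on (0.69, 0.07) = 0.07
¬P = 1 − 0.74 = 0.26
P ∧ ¬P = min(a, b) on (0.74, 0.26) = 0.26
¬(P ∧ ¬P) = 1 − 0.26 = 0.74
(U ∧ T) ∧ ¬(P ∧ ¬P) = min(a, b) on (0.07, 0.74) = 0.07

0.07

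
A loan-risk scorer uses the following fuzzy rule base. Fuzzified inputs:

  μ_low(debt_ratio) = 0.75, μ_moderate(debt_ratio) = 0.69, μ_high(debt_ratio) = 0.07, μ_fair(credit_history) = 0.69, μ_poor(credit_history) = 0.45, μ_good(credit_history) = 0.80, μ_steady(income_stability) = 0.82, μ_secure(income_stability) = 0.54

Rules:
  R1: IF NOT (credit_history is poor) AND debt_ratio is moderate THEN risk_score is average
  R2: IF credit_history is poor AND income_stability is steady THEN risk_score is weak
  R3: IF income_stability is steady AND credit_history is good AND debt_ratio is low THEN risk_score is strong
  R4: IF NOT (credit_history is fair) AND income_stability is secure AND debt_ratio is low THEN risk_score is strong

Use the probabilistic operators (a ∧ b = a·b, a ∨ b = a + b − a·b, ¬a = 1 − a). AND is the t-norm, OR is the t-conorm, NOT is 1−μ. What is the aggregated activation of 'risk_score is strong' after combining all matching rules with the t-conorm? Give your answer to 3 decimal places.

0.556

R1: ¬poor=1−0.45=0.55, moderate=0.69; AND[a·b] → w = 0.3795
R2: poor=0.45, steady=0.82; AND[a·b] → w = 0.3690
R3: steady=0.82, good=0.80, low=0.75; AND[a·b] → w = 0.4920
R4: ¬fair=1−0.69=0.31, secure=0.54, low=0.75; AND[a·b] → w = 0.1256
Rules with consequent 'strong': {R3, R4} → strengths 0.4920, 0.1256
Aggregate via t-conorm [a + b − a·b]: 0.5558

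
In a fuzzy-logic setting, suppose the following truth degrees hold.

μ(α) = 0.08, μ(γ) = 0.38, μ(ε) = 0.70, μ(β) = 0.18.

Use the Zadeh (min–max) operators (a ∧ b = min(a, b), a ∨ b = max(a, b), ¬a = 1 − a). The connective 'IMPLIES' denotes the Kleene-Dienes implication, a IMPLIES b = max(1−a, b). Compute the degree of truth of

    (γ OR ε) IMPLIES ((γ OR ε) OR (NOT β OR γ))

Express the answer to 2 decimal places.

γ OR ε = max(a, b) on (0.38, 0.70) = 0.70
γ OR ε = max(a, b) on (0.38, 0.70) = 0.70
NOT β = 1 − 0.18 = 0.82
NOT β OR γ = max(a, b) on (0.82, 0.38) = 0.82
(γ OR ε) OR (NOT β OR γ) = max(a, b) on (0.70, 0.82) = 0.82
(γ OR ε) IMPLIES ((γ OR ε) OR (NOT β OR γ))  [Kleene-Dienes: max(1−a, b)] with a=0.70, b=0.82 → 0.82

0.82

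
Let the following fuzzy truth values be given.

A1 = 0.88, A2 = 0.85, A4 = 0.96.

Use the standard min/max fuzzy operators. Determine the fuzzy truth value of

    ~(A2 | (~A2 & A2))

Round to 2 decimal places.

~A2 = 1 − 0.85 = 0.15
~A2 & A2 = min(a, b) on (0.15, 0.85) = 0.15
A2 | (~A2 & A2) = max(a, b) on (0.85, 0.15) = 0.85
~(A2 | (~A2 & A2)) = 1 − 0.85 = 0.15

0.15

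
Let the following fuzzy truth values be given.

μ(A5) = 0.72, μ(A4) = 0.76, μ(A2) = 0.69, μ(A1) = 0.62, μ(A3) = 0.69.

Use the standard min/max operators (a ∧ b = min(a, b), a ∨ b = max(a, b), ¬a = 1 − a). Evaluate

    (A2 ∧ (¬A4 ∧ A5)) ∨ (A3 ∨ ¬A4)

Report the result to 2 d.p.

¬A4 = 1 − 0.76 = 0.24
¬A4 ∧ A5 = min(a, b) on (0.24, 0.72) = 0.24
A2 ∧ (¬A4 ∧ A5) = min(a, b) on (0.69, 0.24) = 0.24
¬A4 = 1 − 0.76 = 0.24
A3 ∨ ¬A4 = max(a, b) on (0.69, 0.24) = 0.69
(A2 ∧ (¬A4 ∧ A5)) ∨ (A3 ∨ ¬A4) = max(a, b) on (0.24, 0.69) = 0.69

0.69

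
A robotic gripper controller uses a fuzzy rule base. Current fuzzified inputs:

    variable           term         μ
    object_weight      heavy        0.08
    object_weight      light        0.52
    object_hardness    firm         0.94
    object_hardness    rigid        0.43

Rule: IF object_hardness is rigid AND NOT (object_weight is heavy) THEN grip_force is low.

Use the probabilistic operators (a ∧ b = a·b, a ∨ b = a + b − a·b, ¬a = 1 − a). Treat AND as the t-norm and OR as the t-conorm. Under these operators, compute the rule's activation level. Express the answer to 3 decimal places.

0.396

firing strength: rigid=0.43, ¬heavy=1−0.08=0.92; AND[a·b] → w = 0.3956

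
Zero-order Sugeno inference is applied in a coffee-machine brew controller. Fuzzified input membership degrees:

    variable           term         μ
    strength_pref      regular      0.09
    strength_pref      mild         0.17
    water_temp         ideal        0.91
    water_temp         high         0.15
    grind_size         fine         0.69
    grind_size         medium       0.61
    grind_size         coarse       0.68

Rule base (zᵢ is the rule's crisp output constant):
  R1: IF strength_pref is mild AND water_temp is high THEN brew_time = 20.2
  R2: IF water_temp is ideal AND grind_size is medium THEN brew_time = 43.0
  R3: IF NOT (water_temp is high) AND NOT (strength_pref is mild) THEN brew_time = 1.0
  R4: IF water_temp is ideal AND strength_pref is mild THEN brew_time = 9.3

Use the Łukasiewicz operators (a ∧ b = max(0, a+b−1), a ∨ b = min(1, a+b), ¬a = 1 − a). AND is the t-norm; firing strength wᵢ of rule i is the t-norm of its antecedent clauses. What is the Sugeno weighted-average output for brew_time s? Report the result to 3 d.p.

18.581

R1 (z=20.2): mild=0.17, high=0.15; AND[max(0, a+b−1)] → w = 0.00
R2 (z=43.0): ideal=0.91, medium=0.61; AND[max(0, a+b−1)] → w = 0.52
R3 (z=1.0): ¬high=1−0.15=0.85, ¬mild=1−0.17=0.83; AND[max(0, a+b−1)] → w = 0.68
R4 (z=9.3): ideal=0.91, mild=0.17; AND[max(0, a+b−1)] → w = 0.08
Weighted average = (0.00·20.2 + 0.52·43.0 + 0.68·1.0 + 0.08·9.3) / (0.00 + 0.52 + 0.68 + 0.08)
  = 23.7840 / 1.2800 = 18.581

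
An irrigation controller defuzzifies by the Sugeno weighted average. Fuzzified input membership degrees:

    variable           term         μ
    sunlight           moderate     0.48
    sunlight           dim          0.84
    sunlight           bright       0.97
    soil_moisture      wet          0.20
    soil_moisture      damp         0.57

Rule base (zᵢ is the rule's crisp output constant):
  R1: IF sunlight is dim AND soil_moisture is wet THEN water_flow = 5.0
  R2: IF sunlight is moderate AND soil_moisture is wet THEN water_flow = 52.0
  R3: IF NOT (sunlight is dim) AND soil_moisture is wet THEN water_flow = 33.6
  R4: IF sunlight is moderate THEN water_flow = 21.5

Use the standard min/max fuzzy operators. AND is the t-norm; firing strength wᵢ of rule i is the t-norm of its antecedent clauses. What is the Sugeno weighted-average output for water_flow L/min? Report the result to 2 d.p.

26.05

R1 (z=5.0): dim=0.84, wet=0.20; AND[min(a, b)] → w = 0.20
R2 (z=52.0): moderate=0.48, wet=0.20; AND[min(a, b)] → w = 0.20
R3 (z=33.6): ¬dim=1−0.84=0.16, wet=0.20; AND[min(a, b)] → w = 0.16
R4 (z=21.5): moderate=0.48 → w = 0.48
Weighted average = (0.20·5.0 + 0.20·52.0 + 0.16·33.6 + 0.48·21.5) / (0.20 + 0.20 + 0.16 + 0.48)
  = 27.0960 / 1.0400 = 26.05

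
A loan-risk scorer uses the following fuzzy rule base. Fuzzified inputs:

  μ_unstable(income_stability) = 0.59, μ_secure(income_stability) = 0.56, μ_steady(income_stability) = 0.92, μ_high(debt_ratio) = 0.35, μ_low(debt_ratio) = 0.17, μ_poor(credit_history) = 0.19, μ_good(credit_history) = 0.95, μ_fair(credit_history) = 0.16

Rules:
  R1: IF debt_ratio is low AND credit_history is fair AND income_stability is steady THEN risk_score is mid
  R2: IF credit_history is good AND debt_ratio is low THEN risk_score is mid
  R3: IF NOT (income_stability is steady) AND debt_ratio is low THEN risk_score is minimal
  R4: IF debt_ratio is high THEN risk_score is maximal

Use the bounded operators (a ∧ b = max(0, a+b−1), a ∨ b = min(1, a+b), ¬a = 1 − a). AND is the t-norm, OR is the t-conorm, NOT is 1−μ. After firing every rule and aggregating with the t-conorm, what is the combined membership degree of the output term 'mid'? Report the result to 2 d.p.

0.12

R1: low=0.17, fair=0.16, steady=0.92; AND[max(0, a+b−1)] → w = 0.00
R2: good=0.95, low=0.17; AND[max(0, a+b−1)] → w = 0.12
R3: ¬steady=1−0.92=0.08, low=0.17; AND[max(0, a+b−1)] → w = 0.00
R4: high=0.35 → w = 0.35
Rules with consequent 'mid': {R1, R2} → strengths 0.00, 0.12
Aggregate via t-conorm [min(1, a+b)]: 0.12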